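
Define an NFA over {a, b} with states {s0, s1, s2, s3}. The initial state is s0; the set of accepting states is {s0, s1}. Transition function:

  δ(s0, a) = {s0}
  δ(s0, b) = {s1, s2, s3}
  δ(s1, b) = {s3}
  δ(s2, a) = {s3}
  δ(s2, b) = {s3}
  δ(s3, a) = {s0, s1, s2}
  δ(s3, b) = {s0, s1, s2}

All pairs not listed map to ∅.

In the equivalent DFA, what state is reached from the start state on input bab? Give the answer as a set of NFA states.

Start: {s0}.
δ(s0,b) = {s1, s2, s3}.
Union: {s1, s2, s3}.
After b: {s1, s2, s3}.
δ(s1,a) = ∅; δ(s2,a) = {s3}; δ(s3,a) = {s0, s1, s2}.
Union: {s0, s1, s2, s3}.
After a: {s0, s1, s2, s3}.
δ(s0,b) = {s1, s2, s3}; δ(s1,b) = {s3}; δ(s2,b) = {s3}; δ(s3,b) = {s0, s1, s2}.
Union: {s0, s1, s2, s3}.
After b: {s0, s1, s2, s3}.

{s0, s1, s2, s3}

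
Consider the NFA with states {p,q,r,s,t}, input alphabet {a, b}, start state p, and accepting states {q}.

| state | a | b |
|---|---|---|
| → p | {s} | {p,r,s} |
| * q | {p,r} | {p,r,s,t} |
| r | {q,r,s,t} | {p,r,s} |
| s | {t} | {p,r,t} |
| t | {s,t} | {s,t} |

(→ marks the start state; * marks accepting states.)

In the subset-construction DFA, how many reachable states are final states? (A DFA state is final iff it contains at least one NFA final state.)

Start state of the DFA: {p}.
{p} --a--> {s}  [new]
{p} --b--> {p,r,s}  [new]
{s} --a--> {t}  [new]
{s} --b--> {p,r,t}  [new]
{p,r,s} --a--> {q,r,s,t}  [new]
{p,r,s} --b--> {p,r,s,t}  [new]
{t} --a--> {s,t}  [new]
{t} --b--> {s,t}  [seen]
{p,r,t} --a--> {q,r,s,t}  [seen]
{p,r,t} --b--> {p,r,s,t}  [seen]
{q,r,s,t} --a--> {p,q,r,s,t}  [new]
{q,r,s,t} --b--> {p,r,s,t}  [seen]
{p,r,s,t} --a--> {q,r,s,t}  [seen]
{p,r,s,t} --b--> {p,r,s,t}  [seen]
{s,t} --a--> {s,t}  [seen]
{s,t} --b--> {p,r,s,t}  [seen]
{p,q,r,s,t} --a--> {p,q,r,s,t}  [seen]
{p,q,r,s,t} --b--> {p,r,s,t}  [seen]
Reachable DFA states: {p}, {s}, {p,r,s}, {t}, {p,r,t}, {q,r,s,t}, {p,r,s,t}, {s,t}, {p,q,r,s,t}.
Accepting DFA states (contain an NFA accepting state): {q,r,s,t}, {p,q,r,s,t}.

2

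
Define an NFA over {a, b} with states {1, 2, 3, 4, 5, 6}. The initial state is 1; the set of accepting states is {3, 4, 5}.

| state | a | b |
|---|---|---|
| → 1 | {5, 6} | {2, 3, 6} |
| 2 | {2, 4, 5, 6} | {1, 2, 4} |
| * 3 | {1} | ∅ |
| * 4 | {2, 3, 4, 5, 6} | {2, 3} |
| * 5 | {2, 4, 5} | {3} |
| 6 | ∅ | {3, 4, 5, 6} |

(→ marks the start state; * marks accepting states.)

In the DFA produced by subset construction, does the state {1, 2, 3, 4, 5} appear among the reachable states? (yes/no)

no

Start state of the DFA: {1}.
{1} --a--> {5, 6}  [new]
{1} --b--> {2, 3, 6}  [new]
{5, 6} --a--> {2, 4, 5}  [new]
{5, 6} --b--> {3, 4, 5, 6}  [new]
{2, 3, 6} --a--> {1, 2, 4, 5, 6}  [new]
{2, 3, 6} --b--> {1, 2, 3, 4, 5, 6}  [new]
{2, 4, 5} --a--> {2, 3, 4, 5, 6}  [new]
{2, 4, 5} --b--> {1, 2, 3, 4}  [new]
{3, 4, 5, 6} --a--> {1, 2, 3, 4, 5, 6}  [seen]
{3, 4, 5, 6} --b--> {2, 3, 4, 5, 6}  [seen]
{1, 2, 4, 5, 6} --a--> {2, 3, 4, 5, 6}  [seen]
{1, 2, 4, 5, 6} --b--> {1, 2, 3, 4, 5, 6}  [seen]
{1, 2, 3, 4, 5, 6} --a--> {1, 2, 3, 4, 5, 6}  [seen]
{1, 2, 3, 4, 5, 6} --b--> {1, 2, 3, 4, 5, 6}  [seen]
{2, 3, 4, 5, 6} --a--> {1, 2, 3, 4, 5, 6}  [seen]
{2, 3, 4, 5, 6} --b--> {1, 2, 3, 4, 5, 6}  [seen]
{1, 2, 3, 4} --a--> {1, 2, 3, 4, 5, 6}  [seen]
{1, 2, 3, 4} --b--> {1, 2, 3, 4, 6}  [new]
{1, 2, 3, 4, 6} --a--> {1, 2, 3, 4, 5, 6}  [seen]
{1, 2, 3, 4, 6} --b--> {1, 2, 3, 4, 5, 6}  [seen]
Reachable DFA states: {1}, {5, 6}, {2, 3, 6}, {2, 4, 5}, {3, 4, 5, 6}, {1, 2, 4, 5, 6}, {1, 2, 3, 4, 5, 6}, {2, 3, 4, 5, 6}, {1, 2, 3, 4}, {1, 2, 3, 4, 6}.
{1, 2, 3, 4, 5} is not among them.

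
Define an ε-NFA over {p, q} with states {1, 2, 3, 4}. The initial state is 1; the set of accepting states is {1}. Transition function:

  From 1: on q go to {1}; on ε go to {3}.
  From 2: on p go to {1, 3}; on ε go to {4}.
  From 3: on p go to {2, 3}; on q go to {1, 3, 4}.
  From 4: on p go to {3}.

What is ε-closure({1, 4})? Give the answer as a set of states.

Begin with {1, 4}.
1 →ε {3}; add 3.
ε-closure = {1, 3, 4}.

{1, 3, 4}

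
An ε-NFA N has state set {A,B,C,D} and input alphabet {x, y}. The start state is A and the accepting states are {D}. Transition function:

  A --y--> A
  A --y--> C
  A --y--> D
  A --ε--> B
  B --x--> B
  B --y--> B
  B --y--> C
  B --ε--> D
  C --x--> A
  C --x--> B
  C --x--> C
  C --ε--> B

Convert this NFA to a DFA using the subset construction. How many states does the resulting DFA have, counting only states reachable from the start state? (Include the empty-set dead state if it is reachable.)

Start state of the DFA: {A,B,D} (ε-closure of the NFA start).
{A,B,D} --x--> {B,D}  [new]
{A,B,D} --y--> {A,B,C,D}  [new]
{B,D} --x--> {B,D}  [seen]
{B,D} --y--> {B,C,D}  [new]
{A,B,C,D} --x--> {A,B,C,D}  [seen]
{A,B,C,D} --y--> {A,B,C,D}  [seen]
{B,C,D} --x--> {A,B,C,D}  [seen]
{B,C,D} --y--> {B,C,D}  [seen]
Reachable DFA states: {A,B,D}, {B,D}, {A,B,C,D}, {B,C,D}.

4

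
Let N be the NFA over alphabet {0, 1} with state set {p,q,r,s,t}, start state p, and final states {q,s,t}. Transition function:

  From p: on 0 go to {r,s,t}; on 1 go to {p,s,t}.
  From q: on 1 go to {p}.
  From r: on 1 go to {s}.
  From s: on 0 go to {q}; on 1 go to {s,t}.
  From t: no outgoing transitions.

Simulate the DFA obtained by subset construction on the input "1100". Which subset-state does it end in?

Start: {p}.
δ(p,1) = {p,s,t}.
Union: {p,s,t}.
After 1: {p,s,t}.
δ(p,1) = {p,s,t}; δ(s,1) = {s,t}; δ(t,1) = ∅.
Union: {p,s,t}.
After 1: {p,s,t}.
δ(p,0) = {r,s,t}; δ(s,0) = {q}; δ(t,0) = ∅.
Union: {q,r,s,t}.
After 0: {q,r,s,t}.
δ(q,0) = ∅; δ(r,0) = ∅; δ(s,0) = {q}; δ(t,0) = ∅.
Union: {q}.
After 0: {q}.

{q}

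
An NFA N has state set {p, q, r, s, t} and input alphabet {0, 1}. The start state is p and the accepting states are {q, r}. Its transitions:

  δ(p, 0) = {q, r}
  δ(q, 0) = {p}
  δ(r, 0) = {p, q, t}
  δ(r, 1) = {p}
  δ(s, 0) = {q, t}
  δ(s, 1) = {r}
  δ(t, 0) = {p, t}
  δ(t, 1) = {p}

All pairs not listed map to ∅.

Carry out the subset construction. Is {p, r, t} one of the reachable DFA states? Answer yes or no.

Start state of the DFA: {p}.
{p} --0--> {q, r}  [new]
{p} --1--> ∅  [new]
{q, r} --0--> {p, q, t}  [new]
{q, r} --1--> {p}  [seen]
∅ --0--> ∅  [seen]
∅ --1--> ∅  [seen]
{p, q, t} --0--> {p, q, r, t}  [new]
{p, q, t} --1--> {p}  [seen]
{p, q, r, t} --0--> {p, q, r, t}  [seen]
{p, q, r, t} --1--> {p}  [seen]
Reachable DFA states: {p}, {q, r}, ∅, {p, q, t}, {p, q, r, t}.
{p, r, t} is not among them.

no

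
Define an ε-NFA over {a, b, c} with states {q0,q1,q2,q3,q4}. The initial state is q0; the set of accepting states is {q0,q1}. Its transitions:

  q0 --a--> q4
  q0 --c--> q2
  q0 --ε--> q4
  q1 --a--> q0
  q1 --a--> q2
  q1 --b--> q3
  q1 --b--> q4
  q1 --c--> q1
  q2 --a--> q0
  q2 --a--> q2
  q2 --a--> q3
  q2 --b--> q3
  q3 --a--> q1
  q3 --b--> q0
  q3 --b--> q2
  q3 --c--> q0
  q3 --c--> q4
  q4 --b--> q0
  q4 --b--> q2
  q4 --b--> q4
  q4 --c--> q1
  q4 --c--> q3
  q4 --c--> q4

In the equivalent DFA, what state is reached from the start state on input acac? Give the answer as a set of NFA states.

Start: {q0,q4}.
δ(q0,a) = {q4}; δ(q4,a) = ∅.
Union: {q4}.
After a: {q4}.
δ(q4,c) = {q1,q3,q4}.
Union: {q1,q3,q4}.
After c: {q1,q3,q4}.
δ(q1,a) = {q0,q2}; δ(q3,a) = {q1}; δ(q4,a) = ∅.
Union: {q0,q1,q2}.
ε-closure gives {q0,q1,q2,q4}.
After a: {q0,q1,q2,q4}.
δ(q0,c) = {q2}; δ(q1,c) = {q1}; δ(q2,c) = ∅; δ(q4,c) = {q1,q3,q4}.
Union: {q1,q2,q3,q4}.
After c: {q1,q2,q3,q4}.

{q1,q2,q3,q4}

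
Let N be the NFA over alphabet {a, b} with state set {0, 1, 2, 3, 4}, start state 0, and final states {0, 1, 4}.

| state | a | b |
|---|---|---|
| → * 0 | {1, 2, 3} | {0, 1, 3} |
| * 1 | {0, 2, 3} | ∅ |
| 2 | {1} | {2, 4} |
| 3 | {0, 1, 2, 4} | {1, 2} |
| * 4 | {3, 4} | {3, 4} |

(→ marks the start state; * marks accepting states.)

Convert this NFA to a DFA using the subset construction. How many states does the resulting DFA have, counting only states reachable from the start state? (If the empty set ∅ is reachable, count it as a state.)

8

Start state of the DFA: {0}.
{0} --a--> {1, 2, 3}  [new]
{0} --b--> {0, 1, 3}  [new]
{1, 2, 3} --a--> {0, 1, 2, 3, 4}  [new]
{1, 2, 3} --b--> {1, 2, 4}  [new]
{0, 1, 3} --a--> {0, 1, 2, 3, 4}  [seen]
{0, 1, 3} --b--> {0, 1, 2, 3}  [new]
{0, 1, 2, 3, 4} --a--> {0, 1, 2, 3, 4}  [seen]
{0, 1, 2, 3, 4} --b--> {0, 1, 2, 3, 4}  [seen]
{1, 2, 4} --a--> {0, 1, 2, 3, 4}  [seen]
{1, 2, 4} --b--> {2, 3, 4}  [new]
{0, 1, 2, 3} --a--> {0, 1, 2, 3, 4}  [seen]
{0, 1, 2, 3} --b--> {0, 1, 2, 3, 4}  [seen]
{2, 3, 4} --a--> {0, 1, 2, 3, 4}  [seen]
{2, 3, 4} --b--> {1, 2, 3, 4}  [new]
{1, 2, 3, 4} --a--> {0, 1, 2, 3, 4}  [seen]
{1, 2, 3, 4} --b--> {1, 2, 3, 4}  [seen]
Reachable DFA states: {0}, {1, 2, 3}, {0, 1, 3}, {0, 1, 2, 3, 4}, {1, 2, 4}, {0, 1, 2, 3}, {2, 3, 4}, {1, 2, 3, 4}.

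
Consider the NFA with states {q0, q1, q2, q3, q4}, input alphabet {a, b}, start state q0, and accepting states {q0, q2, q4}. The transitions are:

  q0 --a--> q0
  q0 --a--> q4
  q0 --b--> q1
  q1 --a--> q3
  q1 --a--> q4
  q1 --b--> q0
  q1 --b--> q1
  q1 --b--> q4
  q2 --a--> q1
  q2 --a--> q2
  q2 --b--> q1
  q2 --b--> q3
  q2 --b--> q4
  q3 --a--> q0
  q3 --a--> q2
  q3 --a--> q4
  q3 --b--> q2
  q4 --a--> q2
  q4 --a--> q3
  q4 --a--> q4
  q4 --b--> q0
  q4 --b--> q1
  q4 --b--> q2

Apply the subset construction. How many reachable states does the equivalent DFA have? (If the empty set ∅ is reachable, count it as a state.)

Start state of the DFA: {q0}.
{q0} --a--> {q0, q4}  [new]
{q0} --b--> {q1}  [new]
{q0, q4} --a--> {q0, q2, q3, q4}  [new]
{q0, q4} --b--> {q0, q1, q2}  [new]
{q1} --a--> {q3, q4}  [new]
{q1} --b--> {q0, q1, q4}  [new]
{q0, q2, q3, q4} --a--> {q0, q1, q2, q3, q4}  [new]
{q0, q2, q3, q4} --b--> {q0, q1, q2, q3, q4}  [seen]
{q0, q1, q2} --a--> {q0, q1, q2, q3, q4}  [seen]
{q0, q1, q2} --b--> {q0, q1, q3, q4}  [new]
{q3, q4} --a--> {q0, q2, q3, q4}  [seen]
{q3, q4} --b--> {q0, q1, q2}  [seen]
{q0, q1, q4} --a--> {q0, q2, q3, q4}  [seen]
{q0, q1, q4} --b--> {q0, q1, q2, q4}  [new]
{q0, q1, q2, q3, q4} --a--> {q0, q1, q2, q3, q4}  [seen]
{q0, q1, q2, q3, q4} --b--> {q0, q1, q2, q3, q4}  [seen]
{q0, q1, q3, q4} --a--> {q0, q2, q3, q4}  [seen]
{q0, q1, q3, q4} --b--> {q0, q1, q2, q4}  [seen]
{q0, q1, q2, q4} --a--> {q0, q1, q2, q3, q4}  [seen]
{q0, q1, q2, q4} --b--> {q0, q1, q2, q3, q4}  [seen]
Reachable DFA states: {q0}, {q0, q4}, {q1}, {q0, q2, q3, q4}, {q0, q1, q2}, {q3, q4}, {q0, q1, q4}, {q0, q1, q2, q3, q4}, {q0, q1, q3, q4}, {q0, q1, q2, q4}.

10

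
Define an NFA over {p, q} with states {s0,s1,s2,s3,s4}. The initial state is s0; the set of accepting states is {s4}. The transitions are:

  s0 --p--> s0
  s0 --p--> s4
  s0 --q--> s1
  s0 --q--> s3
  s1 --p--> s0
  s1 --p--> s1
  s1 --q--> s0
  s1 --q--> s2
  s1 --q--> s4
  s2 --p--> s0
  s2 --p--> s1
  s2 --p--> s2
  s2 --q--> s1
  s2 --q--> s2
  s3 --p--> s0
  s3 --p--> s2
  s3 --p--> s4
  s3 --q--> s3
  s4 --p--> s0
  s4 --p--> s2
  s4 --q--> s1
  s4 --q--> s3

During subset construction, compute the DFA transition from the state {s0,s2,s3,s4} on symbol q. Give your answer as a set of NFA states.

{s1,s2,s3}

δ(s0,q) = {s1,s3}; δ(s2,q) = {s1,s2}; δ(s3,q) = {s3}; δ(s4,q) = {s1,s3}.
Union: {s1,s2,s3}.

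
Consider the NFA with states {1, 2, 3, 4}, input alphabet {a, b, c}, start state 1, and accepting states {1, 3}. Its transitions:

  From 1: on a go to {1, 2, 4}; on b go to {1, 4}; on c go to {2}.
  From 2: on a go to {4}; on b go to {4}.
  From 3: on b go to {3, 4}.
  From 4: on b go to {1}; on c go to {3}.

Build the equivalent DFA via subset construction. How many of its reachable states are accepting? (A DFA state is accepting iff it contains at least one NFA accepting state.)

Start state of the DFA: {1}.
{1} --a--> {1, 2, 4}  [new]
{1} --b--> {1, 4}  [new]
{1} --c--> {2}  [new]
{1, 2, 4} --a--> {1, 2, 4}  [seen]
{1, 2, 4} --b--> {1, 4}  [seen]
{1, 2, 4} --c--> {2, 3}  [new]
{1, 4} --a--> {1, 2, 4}  [seen]
{1, 4} --b--> {1, 4}  [seen]
{1, 4} --c--> {2, 3}  [seen]
{2} --a--> {4}  [new]
{2} --b--> {4}  [seen]
{2} --c--> ∅  [new]
{2, 3} --a--> {4}  [seen]
{2, 3} --b--> {3, 4}  [new]
{2, 3} --c--> ∅  [seen]
{4} --a--> ∅  [seen]
{4} --b--> {1}  [seen]
{4} --c--> {3}  [new]
∅ --a--> ∅  [seen]
∅ --b--> ∅  [seen]
∅ --c--> ∅  [seen]
{3, 4} --a--> ∅  [seen]
{3, 4} --b--> {1, 3, 4}  [new]
{3, 4} --c--> {3}  [seen]
{3} --a--> ∅  [seen]
{3} --b--> {3, 4}  [seen]
{3} --c--> ∅  [seen]
{1, 3, 4} --a--> {1, 2, 4}  [seen]
{1, 3, 4} --b--> {1, 3, 4}  [seen]
{1, 3, 4} --c--> {2, 3}  [seen]
Reachable DFA states: {1}, {1, 2, 4}, {1, 4}, {2}, {2, 3}, {4}, ∅, {3, 4}, {3}, {1, 3, 4}.
Accepting DFA states (contain an NFA accepting state): {1}, {1, 2, 4}, {1, 4}, {2, 3}, {3, 4}, {3}, {1, 3, 4}.

7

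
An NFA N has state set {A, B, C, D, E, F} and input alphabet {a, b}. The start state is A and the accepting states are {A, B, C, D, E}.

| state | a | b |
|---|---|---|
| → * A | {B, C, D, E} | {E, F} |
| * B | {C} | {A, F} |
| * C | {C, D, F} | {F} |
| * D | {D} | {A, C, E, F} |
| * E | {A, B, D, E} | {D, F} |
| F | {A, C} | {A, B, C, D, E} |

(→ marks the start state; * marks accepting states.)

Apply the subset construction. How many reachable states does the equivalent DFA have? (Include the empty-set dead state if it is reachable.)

Start state of the DFA: {A}.
{A} --a--> {B, C, D, E}  [new]
{A} --b--> {E, F}  [new]
{B, C, D, E} --a--> {A, B, C, D, E, F}  [new]
{B, C, D, E} --b--> {A, C, D, E, F}  [new]
{E, F} --a--> {A, B, C, D, E}  [new]
{E, F} --b--> {A, B, C, D, E, F}  [seen]
{A, B, C, D, E, F} --a--> {A, B, C, D, E, F}  [seen]
{A, B, C, D, E, F} --b--> {A, B, C, D, E, F}  [seen]
{A, C, D, E, F} --a--> {A, B, C, D, E, F}  [seen]
{A, C, D, E, F} --b--> {A, B, C, D, E, F}  [seen]
{A, B, C, D, E} --a--> {A, B, C, D, E, F}  [seen]
{A, B, C, D, E} --b--> {A, C, D, E, F}  [seen]
Reachable DFA states: {A}, {B, C, D, E}, {E, F}, {A, B, C, D, E, F}, {A, C, D, E, F}, {A, B, C, D, E}.

6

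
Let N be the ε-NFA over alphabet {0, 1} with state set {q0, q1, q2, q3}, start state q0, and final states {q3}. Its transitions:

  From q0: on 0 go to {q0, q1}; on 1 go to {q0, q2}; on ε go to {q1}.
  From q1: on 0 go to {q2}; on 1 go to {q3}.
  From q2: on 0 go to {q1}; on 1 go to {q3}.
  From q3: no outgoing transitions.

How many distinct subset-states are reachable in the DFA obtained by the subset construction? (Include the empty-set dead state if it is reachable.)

Start state of the DFA: {q0, q1} (ε-closure of the NFA start).
{q0, q1} --0--> {q0, q1, q2}  [new]
{q0, q1} --1--> {q0, q1, q2, q3}  [new]
{q0, q1, q2} --0--> {q0, q1, q2}  [seen]
{q0, q1, q2} --1--> {q0, q1, q2, q3}  [seen]
{q0, q1, q2, q3} --0--> {q0, q1, q2}  [seen]
{q0, q1, q2, q3} --1--> {q0, q1, q2, q3}  [seen]
Reachable DFA states: {q0, q1}, {q0, q1, q2}, {q0, q1, q2, q3}.

3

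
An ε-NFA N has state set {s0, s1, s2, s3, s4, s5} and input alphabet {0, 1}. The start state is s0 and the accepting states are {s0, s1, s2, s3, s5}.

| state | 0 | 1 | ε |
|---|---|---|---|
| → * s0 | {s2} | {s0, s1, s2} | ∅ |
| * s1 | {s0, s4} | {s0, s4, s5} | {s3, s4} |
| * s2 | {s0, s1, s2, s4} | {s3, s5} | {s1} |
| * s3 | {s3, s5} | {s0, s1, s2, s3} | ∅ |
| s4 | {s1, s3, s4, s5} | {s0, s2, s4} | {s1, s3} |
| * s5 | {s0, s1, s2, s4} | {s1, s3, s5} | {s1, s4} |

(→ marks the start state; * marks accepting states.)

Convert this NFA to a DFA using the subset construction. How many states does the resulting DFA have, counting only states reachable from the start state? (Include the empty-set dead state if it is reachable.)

Start state of the DFA: {s0} (ε-closure of the NFA start).
{s0} --0--> {s1, s2, s3, s4}  [new]
{s0} --1--> {s0, s1, s2, s3, s4}  [new]
{s1, s2, s3, s4} --0--> {s0, s1, s2, s3, s4, s5}  [new]
{s1, s2, s3, s4} --1--> {s0, s1, s2, s3, s4, s5}  [seen]
{s0, s1, s2, s3, s4} --0--> {s0, s1, s2, s3, s4, s5}  [seen]
{s0, s1, s2, s3, s4} --1--> {s0, s1, s2, s3, s4, s5}  [seen]
{s0, s1, s2, s3, s4, s5} --0--> {s0, s1, s2, s3, s4, s5}  [seen]
{s0, s1, s2, s3, s4, s5} --1--> {s0, s1, s2, s3, s4, s5}  [seen]
Reachable DFA states: {s0}, {s1, s2, s3, s4}, {s0, s1, s2, s3, s4}, {s0, s1, s2, s3, s4, s5}.

4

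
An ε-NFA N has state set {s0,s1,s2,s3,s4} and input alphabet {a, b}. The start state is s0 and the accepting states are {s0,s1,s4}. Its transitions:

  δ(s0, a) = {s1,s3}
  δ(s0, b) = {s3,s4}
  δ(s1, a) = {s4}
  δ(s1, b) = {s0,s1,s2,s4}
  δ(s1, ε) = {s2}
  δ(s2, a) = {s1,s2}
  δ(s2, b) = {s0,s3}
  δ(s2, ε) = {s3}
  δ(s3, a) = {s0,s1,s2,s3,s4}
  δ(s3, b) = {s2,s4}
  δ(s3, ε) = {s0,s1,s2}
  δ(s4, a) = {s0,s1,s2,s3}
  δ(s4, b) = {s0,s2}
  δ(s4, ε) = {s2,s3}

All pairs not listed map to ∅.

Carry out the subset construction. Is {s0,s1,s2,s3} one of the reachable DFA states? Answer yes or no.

Start state of the DFA: {s0} (ε-closure of the NFA start).
{s0} --a--> {s0,s1,s2,s3}  [new]
{s0} --b--> {s0,s1,s2,s3,s4}  [new]
{s0,s1,s2,s3} --a--> {s0,s1,s2,s3,s4}  [seen]
{s0,s1,s2,s3} --b--> {s0,s1,s2,s3,s4}  [seen]
{s0,s1,s2,s3,s4} --a--> {s0,s1,s2,s3,s4}  [seen]
{s0,s1,s2,s3,s4} --b--> {s0,s1,s2,s3,s4}  [seen]
Reachable DFA states: {s0}, {s0,s1,s2,s3}, {s0,s1,s2,s3,s4}.
{s0,s1,s2,s3} is among them.

yes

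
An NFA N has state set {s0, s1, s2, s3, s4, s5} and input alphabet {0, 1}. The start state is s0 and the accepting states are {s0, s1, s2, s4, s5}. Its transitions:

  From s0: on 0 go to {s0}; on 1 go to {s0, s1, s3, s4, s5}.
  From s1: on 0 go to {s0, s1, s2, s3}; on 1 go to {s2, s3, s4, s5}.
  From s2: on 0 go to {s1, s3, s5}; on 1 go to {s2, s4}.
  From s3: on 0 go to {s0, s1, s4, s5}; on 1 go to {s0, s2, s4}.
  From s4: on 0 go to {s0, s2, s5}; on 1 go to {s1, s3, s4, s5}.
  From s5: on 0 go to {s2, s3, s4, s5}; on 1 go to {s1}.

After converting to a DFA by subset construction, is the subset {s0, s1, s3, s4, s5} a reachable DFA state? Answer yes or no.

yes

Start state of the DFA: {s0}.
{s0} --0--> {s0}  [seen]
{s0} --1--> {s0, s1, s3, s4, s5}  [new]
{s0, s1, s3, s4, s5} --0--> {s0, s1, s2, s3, s4, s5}  [new]
{s0, s1, s3, s4, s5} --1--> {s0, s1, s2, s3, s4, s5}  [seen]
{s0, s1, s2, s3, s4, s5} --0--> {s0, s1, s2, s3, s4, s5}  [seen]
{s0, s1, s2, s3, s4, s5} --1--> {s0, s1, s2, s3, s4, s5}  [seen]
Reachable DFA states: {s0}, {s0, s1, s3, s4, s5}, {s0, s1, s2, s3, s4, s5}.
{s0, s1, s3, s4, s5} is among them.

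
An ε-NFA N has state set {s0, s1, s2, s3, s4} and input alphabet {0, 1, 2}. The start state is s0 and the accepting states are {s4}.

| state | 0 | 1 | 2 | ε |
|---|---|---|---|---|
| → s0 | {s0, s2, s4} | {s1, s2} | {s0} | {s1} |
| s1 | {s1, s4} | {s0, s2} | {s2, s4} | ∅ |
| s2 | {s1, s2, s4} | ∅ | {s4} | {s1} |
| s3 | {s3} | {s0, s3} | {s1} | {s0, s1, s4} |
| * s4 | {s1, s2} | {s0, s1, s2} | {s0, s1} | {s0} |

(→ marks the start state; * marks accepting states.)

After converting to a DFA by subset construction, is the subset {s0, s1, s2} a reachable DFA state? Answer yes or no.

yes

Start state of the DFA: {s0, s1} (ε-closure of the NFA start).
{s0, s1} --0--> {s0, s1, s2, s4}  [new]
{s0, s1} --1--> {s0, s1, s2}  [new]
{s0, s1} --2--> {s0, s1, s2, s4}  [seen]
{s0, s1, s2, s4} --0--> {s0, s1, s2, s4}  [seen]
{s0, s1, s2, s4} --1--> {s0, s1, s2}  [seen]
{s0, s1, s2, s4} --2--> {s0, s1, s2, s4}  [seen]
{s0, s1, s2} --0--> {s0, s1, s2, s4}  [seen]
{s0, s1, s2} --1--> {s0, s1, s2}  [seen]
{s0, s1, s2} --2--> {s0, s1, s2, s4}  [seen]
Reachable DFA states: {s0, s1}, {s0, s1, s2, s4}, {s0, s1, s2}.
{s0, s1, s2} is among them.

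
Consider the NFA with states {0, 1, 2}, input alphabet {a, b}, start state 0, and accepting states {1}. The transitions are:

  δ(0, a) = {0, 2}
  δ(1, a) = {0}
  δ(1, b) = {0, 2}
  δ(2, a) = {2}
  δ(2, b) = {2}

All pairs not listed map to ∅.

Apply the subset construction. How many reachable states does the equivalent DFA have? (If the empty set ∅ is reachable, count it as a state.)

Start state of the DFA: {0}.
{0} --a--> {0, 2}  [new]
{0} --b--> ∅  [new]
{0, 2} --a--> {0, 2}  [seen]
{0, 2} --b--> {2}  [new]
∅ --a--> ∅  [seen]
∅ --b--> ∅  [seen]
{2} --a--> {2}  [seen]
{2} --b--> {2}  [seen]
Reachable DFA states: {0}, {0, 2}, ∅, {2}.

4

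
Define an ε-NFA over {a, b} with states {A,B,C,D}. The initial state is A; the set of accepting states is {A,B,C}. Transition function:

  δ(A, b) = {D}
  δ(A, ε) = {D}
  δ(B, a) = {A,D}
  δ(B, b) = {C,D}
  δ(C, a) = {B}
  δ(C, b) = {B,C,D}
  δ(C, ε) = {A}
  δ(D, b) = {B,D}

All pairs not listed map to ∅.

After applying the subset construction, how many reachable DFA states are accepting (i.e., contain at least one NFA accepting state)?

4

Start state of the DFA: {A,D} (ε-closure of the NFA start).
{A,D} --a--> ∅  [new]
{A,D} --b--> {B,D}  [new]
∅ --a--> ∅  [seen]
∅ --b--> ∅  [seen]
{B,D} --a--> {A,D}  [seen]
{B,D} --b--> {A,B,C,D}  [new]
{A,B,C,D} --a--> {A,B,D}  [new]
{A,B,C,D} --b--> {A,B,C,D}  [seen]
{A,B,D} --a--> {A,D}  [seen]
{A,B,D} --b--> {A,B,C,D}  [seen]
Reachable DFA states: {A,D}, ∅, {B,D}, {A,B,C,D}, {A,B,D}.
Accepting DFA states (contain an NFA accepting state): {A,D}, {B,D}, {A,B,C,D}, {A,B,D}.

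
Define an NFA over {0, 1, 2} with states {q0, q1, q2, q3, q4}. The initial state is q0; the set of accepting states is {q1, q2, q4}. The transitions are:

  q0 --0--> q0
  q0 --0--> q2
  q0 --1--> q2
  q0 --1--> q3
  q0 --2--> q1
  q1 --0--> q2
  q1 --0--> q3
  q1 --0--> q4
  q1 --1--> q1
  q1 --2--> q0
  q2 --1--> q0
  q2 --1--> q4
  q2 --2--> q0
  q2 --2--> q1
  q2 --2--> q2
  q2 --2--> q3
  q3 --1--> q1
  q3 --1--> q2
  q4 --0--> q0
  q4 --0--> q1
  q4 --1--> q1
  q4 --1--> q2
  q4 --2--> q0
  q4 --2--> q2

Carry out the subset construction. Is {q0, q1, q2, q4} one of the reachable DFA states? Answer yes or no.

yes

Start state of the DFA: {q0}.
{q0} --0--> {q0, q2}  [new]
{q0} --1--> {q2, q3}  [new]
{q0} --2--> {q1}  [new]
{q0, q2} --0--> {q0, q2}  [seen]
{q0, q2} --1--> {q0, q2, q3, q4}  [new]
{q0, q2} --2--> {q0, q1, q2, q3}  [new]
{q2, q3} --0--> ∅  [new]
{q2, q3} --1--> {q0, q1, q2, q4}  [new]
{q2, q3} --2--> {q0, q1, q2, q3}  [seen]
{q1} --0--> {q2, q3, q4}  [new]
{q1} --1--> {q1}  [seen]
{q1} --2--> {q0}  [seen]
{q0, q2, q3, q4} --0--> {q0, q1, q2}  [new]
{q0, q2, q3, q4} --1--> {q0, q1, q2, q3, q4}  [new]
{q0, q2, q3, q4} --2--> {q0, q1, q2, q3}  [seen]
{q0, q1, q2, q3} --0--> {q0, q2, q3, q4}  [seen]
{q0, q1, q2, q3} --1--> {q0, q1, q2, q3, q4}  [seen]
{q0, q1, q2, q3} --2--> {q0, q1, q2, q3}  [seen]
∅ --0--> ∅  [seen]
∅ --1--> ∅  [seen]
∅ --2--> ∅  [seen]
{q0, q1, q2, q4} --0--> {q0, q1, q2, q3, q4}  [seen]
{q0, q1, q2, q4} --1--> {q0, q1, q2, q3, q4}  [seen]
{q0, q1, q2, q4} --2--> {q0, q1, q2, q3}  [seen]
{q2, q3, q4} --0--> {q0, q1}  [new]
{q2, q3, q4} --1--> {q0, q1, q2, q4}  [seen]
{q2, q3, q4} --2--> {q0, q1, q2, q3}  [seen]
{q0, q1, q2} --0--> {q0, q2, q3, q4}  [seen]
{q0, q1, q2} --1--> {q0, q1, q2, q3, q4}  [seen]
{q0, q1, q2} --2--> {q0, q1, q2, q3}  [seen]
{q0, q1, q2, q3, q4} --0--> {q0, q1, q2, q3, q4}  [seen]
{q0, q1, q2, q3, q4} --1--> {q0, q1, q2, q3, q4}  [seen]
{q0, q1, q2, q3, q4} --2--> {q0, q1, q2, q3}  [seen]
{q0, q1} --0--> {q0, q2, q3, q4}  [seen]
{q0, q1} --1--> {q1, q2, q3}  [new]
{q0, q1} --2--> {q0, q1}  [seen]
{q1, q2, q3} --0--> {q2, q3, q4}  [seen]
{q1, q2, q3} --1--> {q0, q1, q2, q4}  [seen]
{q1, q2, q3} --2--> {q0, q1, q2, q3}  [seen]
Reachable DFA states: {q0}, {q0, q2}, {q2, q3}, {q1}, {q0, q2, q3, q4}, {q0, q1, q2, q3}, ∅, {q0, q1, q2, q4}, {q2, q3, q4}, {q0, q1, q2}, {q0, q1, q2, q3, q4}, {q0, q1}, {q1, q2, q3}.
{q0, q1, q2, q4} is among them.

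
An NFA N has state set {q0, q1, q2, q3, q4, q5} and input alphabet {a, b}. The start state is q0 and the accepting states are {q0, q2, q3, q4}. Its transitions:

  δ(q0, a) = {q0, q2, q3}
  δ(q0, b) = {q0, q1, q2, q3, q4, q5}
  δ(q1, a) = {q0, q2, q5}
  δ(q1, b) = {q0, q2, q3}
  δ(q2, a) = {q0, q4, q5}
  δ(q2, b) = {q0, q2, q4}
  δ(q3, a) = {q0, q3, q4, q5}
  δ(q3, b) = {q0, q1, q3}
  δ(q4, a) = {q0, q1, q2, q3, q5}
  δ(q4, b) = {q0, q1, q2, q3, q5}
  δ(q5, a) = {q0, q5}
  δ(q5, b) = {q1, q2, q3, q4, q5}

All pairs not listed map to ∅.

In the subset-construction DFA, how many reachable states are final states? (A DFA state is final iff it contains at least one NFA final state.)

4

Start state of the DFA: {q0}.
{q0} --a--> {q0, q2, q3}  [new]
{q0} --b--> {q0, q1, q2, q3, q4, q5}  [new]
{q0, q2, q3} --a--> {q0, q2, q3, q4, q5}  [new]
{q0, q2, q3} --b--> {q0, q1, q2, q3, q4, q5}  [seen]
{q0, q1, q2, q3, q4, q5} --a--> {q0, q1, q2, q3, q4, q5}  [seen]
{q0, q1, q2, q3, q4, q5} --b--> {q0, q1, q2, q3, q4, q5}  [seen]
{q0, q2, q3, q4, q5} --a--> {q0, q1, q2, q3, q4, q5}  [seen]
{q0, q2, q3, q4, q5} --b--> {q0, q1, q2, q3, q4, q5}  [seen]
Reachable DFA states: {q0}, {q0, q2, q3}, {q0, q1, q2, q3, q4, q5}, {q0, q2, q3, q4, q5}.
Accepting DFA states (contain an NFA accepting state): {q0}, {q0, q2, q3}, {q0, q1, q2, q3, q4, q5}, {q0, q2, q3, q4, q5}.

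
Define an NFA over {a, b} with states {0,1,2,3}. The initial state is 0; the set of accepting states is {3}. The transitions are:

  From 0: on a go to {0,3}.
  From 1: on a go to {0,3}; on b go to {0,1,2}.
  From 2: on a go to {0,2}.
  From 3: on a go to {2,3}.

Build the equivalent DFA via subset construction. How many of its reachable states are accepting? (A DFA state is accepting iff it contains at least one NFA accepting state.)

2

Start state of the DFA: {0}.
{0} --a--> {0,3}  [new]
{0} --b--> ∅  [new]
{0,3} --a--> {0,2,3}  [new]
{0,3} --b--> ∅  [seen]
∅ --a--> ∅  [seen]
∅ --b--> ∅  [seen]
{0,2,3} --a--> {0,2,3}  [seen]
{0,2,3} --b--> ∅  [seen]
Reachable DFA states: {0}, {0,3}, ∅, {0,2,3}.
Accepting DFA states (contain an NFA accepting state): {0,3}, {0,2,3}.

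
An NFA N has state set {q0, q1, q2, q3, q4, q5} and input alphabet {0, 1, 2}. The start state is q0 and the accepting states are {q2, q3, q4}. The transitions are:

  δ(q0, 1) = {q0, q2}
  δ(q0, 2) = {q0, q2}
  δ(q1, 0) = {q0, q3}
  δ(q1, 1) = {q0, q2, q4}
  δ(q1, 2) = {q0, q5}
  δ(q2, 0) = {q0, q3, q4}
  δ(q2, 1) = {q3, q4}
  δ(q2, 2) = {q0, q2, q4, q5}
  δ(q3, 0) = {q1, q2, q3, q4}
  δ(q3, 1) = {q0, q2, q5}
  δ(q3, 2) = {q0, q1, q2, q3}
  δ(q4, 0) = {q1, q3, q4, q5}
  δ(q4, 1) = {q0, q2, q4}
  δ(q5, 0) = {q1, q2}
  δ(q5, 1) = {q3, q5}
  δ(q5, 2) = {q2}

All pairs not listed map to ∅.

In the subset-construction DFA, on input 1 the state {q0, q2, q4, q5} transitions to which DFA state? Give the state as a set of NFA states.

δ(q0,1) = {q0, q2}; δ(q2,1) = {q3, q4}; δ(q4,1) = {q0, q2, q4}; δ(q5,1) = {q3, q5}.
Union: {q0, q2, q3, q4, q5}.

{q0, q2, q3, q4, q5}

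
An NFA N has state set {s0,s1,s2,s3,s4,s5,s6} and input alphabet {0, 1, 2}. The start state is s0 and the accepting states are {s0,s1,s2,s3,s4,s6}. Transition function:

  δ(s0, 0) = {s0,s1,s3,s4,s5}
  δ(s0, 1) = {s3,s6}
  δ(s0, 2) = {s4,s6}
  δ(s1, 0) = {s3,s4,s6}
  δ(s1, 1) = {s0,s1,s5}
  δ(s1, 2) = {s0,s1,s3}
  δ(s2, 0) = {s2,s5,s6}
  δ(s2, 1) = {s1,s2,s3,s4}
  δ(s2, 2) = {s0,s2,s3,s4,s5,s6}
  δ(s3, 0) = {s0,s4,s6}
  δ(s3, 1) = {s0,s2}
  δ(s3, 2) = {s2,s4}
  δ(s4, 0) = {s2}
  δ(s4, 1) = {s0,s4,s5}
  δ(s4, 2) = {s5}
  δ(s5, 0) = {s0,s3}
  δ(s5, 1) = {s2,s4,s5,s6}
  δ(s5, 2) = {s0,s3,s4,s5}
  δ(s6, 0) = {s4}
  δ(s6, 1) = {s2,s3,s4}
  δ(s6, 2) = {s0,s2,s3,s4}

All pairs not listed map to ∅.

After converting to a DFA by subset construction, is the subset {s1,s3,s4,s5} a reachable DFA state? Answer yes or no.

Start state of the DFA: {s0}.
{s0} --0--> {s0,s1,s3,s4,s5}  [new]
{s0} --1--> {s3,s6}  [new]
{s0} --2--> {s4,s6}  [new]
{s0,s1,s3,s4,s5} --0--> {s0,s1,s2,s3,s4,s5,s6}  [new]
{s0,s1,s3,s4,s5} --1--> {s0,s1,s2,s3,s4,s5,s6}  [seen]
{s0,s1,s3,s4,s5} --2--> {s0,s1,s2,s3,s4,s5,s6}  [seen]
{s3,s6} --0--> {s0,s4,s6}  [new]
{s3,s6} --1--> {s0,s2,s3,s4}  [new]
{s3,s6} --2--> {s0,s2,s3,s4}  [seen]
{s4,s6} --0--> {s2,s4}  [new]
{s4,s6} --1--> {s0,s2,s3,s4,s5}  [new]
{s4,s6} --2--> {s0,s2,s3,s4,s5}  [seen]
{s0,s1,s2,s3,s4,s5,s6} --0--> {s0,s1,s2,s3,s4,s5,s6}  [seen]
{s0,s1,s2,s3,s4,s5,s6} --1--> {s0,s1,s2,s3,s4,s5,s6}  [seen]
{s0,s1,s2,s3,s4,s5,s6} --2--> {s0,s1,s2,s3,s4,s5,s6}  [seen]
{s0,s4,s6} --0--> {s0,s1,s2,s3,s4,s5}  [new]
{s0,s4,s6} --1--> {s0,s2,s3,s4,s5,s6}  [new]
{s0,s4,s6} --2--> {s0,s2,s3,s4,s5,s6}  [seen]
{s0,s2,s3,s4} --0--> {s0,s1,s2,s3,s4,s5,s6}  [seen]
{s0,s2,s3,s4} --1--> {s0,s1,s2,s3,s4,s5,s6}  [seen]
{s0,s2,s3,s4} --2--> {s0,s2,s3,s4,s5,s6}  [seen]
{s2,s4} --0--> {s2,s5,s6}  [new]
{s2,s4} --1--> {s0,s1,s2,s3,s4,s5}  [seen]
{s2,s4} --2--> {s0,s2,s3,s4,s5,s6}  [seen]
{s0,s2,s3,s4,s5} --0--> {s0,s1,s2,s3,s4,s5,s6}  [seen]
{s0,s2,s3,s4,s5} --1--> {s0,s1,s2,s3,s4,s5,s6}  [seen]
{s0,s2,s3,s4,s5} --2--> {s0,s2,s3,s4,s5,s6}  [seen]
{s0,s1,s2,s3,s4,s5} --0--> {s0,s1,s2,s3,s4,s5,s6}  [seen]
{s0,s1,s2,s3,s4,s5} --1--> {s0,s1,s2,s3,s4,s5,s6}  [seen]
{s0,s1,s2,s3,s4,s5} --2--> {s0,s1,s2,s3,s4,s5,s6}  [seen]
{s0,s2,s3,s4,s5,s6} --0--> {s0,s1,s2,s3,s4,s5,s6}  [seen]
{s0,s2,s3,s4,s5,s6} --1--> {s0,s1,s2,s3,s4,s5,s6}  [seen]
{s0,s2,s3,s4,s5,s6} --2--> {s0,s2,s3,s4,s5,s6}  [seen]
{s2,s5,s6} --0--> {s0,s2,s3,s4,s5,s6}  [seen]
{s2,s5,s6} --1--> {s1,s2,s3,s4,s5,s6}  [new]
{s2,s5,s6} --2--> {s0,s2,s3,s4,s5,s6}  [seen]
{s1,s2,s3,s4,s5,s6} --0--> {s0,s2,s3,s4,s5,s6}  [seen]
{s1,s2,s3,s4,s5,s6} --1--> {s0,s1,s2,s3,s4,s5,s6}  [seen]
{s1,s2,s3,s4,s5,s6} --2--> {s0,s1,s2,s3,s4,s5,s6}  [seen]
Reachable DFA states: {s0}, {s0,s1,s3,s4,s5}, {s3,s6}, {s4,s6}, {s0,s1,s2,s3,s4,s5,s6}, {s0,s4,s6}, {s0,s2,s3,s4}, {s2,s4}, {s0,s2,s3,s4,s5}, {s0,s1,s2,s3,s4,s5}, {s0,s2,s3,s4,s5,s6}, {s2,s5,s6}, {s1,s2,s3,s4,s5,s6}.
{s1,s3,s4,s5} is not among them.

no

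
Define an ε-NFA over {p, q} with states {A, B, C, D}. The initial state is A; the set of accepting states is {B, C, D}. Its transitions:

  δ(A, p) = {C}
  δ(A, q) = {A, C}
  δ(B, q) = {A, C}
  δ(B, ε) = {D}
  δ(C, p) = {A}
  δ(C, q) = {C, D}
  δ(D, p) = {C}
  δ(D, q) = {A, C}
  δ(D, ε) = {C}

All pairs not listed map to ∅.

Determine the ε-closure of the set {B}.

{B, C, D}

Begin with {B}.
B →ε {D}; add D.
D →ε {C}; add C.
ε-closure = {B, C, D}.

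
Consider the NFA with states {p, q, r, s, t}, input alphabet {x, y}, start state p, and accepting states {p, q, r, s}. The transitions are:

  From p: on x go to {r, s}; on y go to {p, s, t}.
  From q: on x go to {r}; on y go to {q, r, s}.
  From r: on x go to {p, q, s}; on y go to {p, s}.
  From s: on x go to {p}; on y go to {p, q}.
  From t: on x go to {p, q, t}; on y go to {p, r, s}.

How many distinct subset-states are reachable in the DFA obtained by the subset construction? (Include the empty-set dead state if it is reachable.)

8

Start state of the DFA: {p}.
{p} --x--> {r, s}  [new]
{p} --y--> {p, s, t}  [new]
{r, s} --x--> {p, q, s}  [new]
{r, s} --y--> {p, q, s}  [seen]
{p, s, t} --x--> {p, q, r, s, t}  [new]
{p, s, t} --y--> {p, q, r, s, t}  [seen]
{p, q, s} --x--> {p, r, s}  [new]
{p, q, s} --y--> {p, q, r, s, t}  [seen]
{p, q, r, s, t} --x--> {p, q, r, s, t}  [seen]
{p, q, r, s, t} --y--> {p, q, r, s, t}  [seen]
{p, r, s} --x--> {p, q, r, s}  [new]
{p, r, s} --y--> {p, q, s, t}  [new]
{p, q, r, s} --x--> {p, q, r, s}  [seen]
{p, q, r, s} --y--> {p, q, r, s, t}  [seen]
{p, q, s, t} --x--> {p, q, r, s, t}  [seen]
{p, q, s, t} --y--> {p, q, r, s, t}  [seen]
Reachable DFA states: {p}, {r, s}, {p, s, t}, {p, q, s}, {p, q, r, s, t}, {p, r, s}, {p, q, r, s}, {p, q, s, t}.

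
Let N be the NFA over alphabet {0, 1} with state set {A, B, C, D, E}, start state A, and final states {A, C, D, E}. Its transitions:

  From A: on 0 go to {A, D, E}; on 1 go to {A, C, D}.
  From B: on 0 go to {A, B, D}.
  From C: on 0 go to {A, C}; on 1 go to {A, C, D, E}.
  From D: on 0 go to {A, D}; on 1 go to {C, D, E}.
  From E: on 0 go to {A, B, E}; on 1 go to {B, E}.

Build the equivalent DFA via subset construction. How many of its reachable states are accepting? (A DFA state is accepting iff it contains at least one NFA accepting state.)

Start state of the DFA: {A}.
{A} --0--> {A, D, E}  [new]
{A} --1--> {A, C, D}  [new]
{A, D, E} --0--> {A, B, D, E}  [new]
{A, D, E} --1--> {A, B, C, D, E}  [new]
{A, C, D} --0--> {A, C, D, E}  [new]
{A, C, D} --1--> {A, C, D, E}  [seen]
{A, B, D, E} --0--> {A, B, D, E}  [seen]
{A, B, D, E} --1--> {A, B, C, D, E}  [seen]
{A, B, C, D, E} --0--> {A, B, C, D, E}  [seen]
{A, B, C, D, E} --1--> {A, B, C, D, E}  [seen]
{A, C, D, E} --0--> {A, B, C, D, E}  [seen]
{A, C, D, E} --1--> {A, B, C, D, E}  [seen]
Reachable DFA states: {A}, {A, D, E}, {A, C, D}, {A, B, D, E}, {A, B, C, D, E}, {A, C, D, E}.
Accepting DFA states (contain an NFA accepting state): {A}, {A, D, E}, {A, C, D}, {A, B, D, E}, {A, B, C, D, E}, {A, C, D, E}.

6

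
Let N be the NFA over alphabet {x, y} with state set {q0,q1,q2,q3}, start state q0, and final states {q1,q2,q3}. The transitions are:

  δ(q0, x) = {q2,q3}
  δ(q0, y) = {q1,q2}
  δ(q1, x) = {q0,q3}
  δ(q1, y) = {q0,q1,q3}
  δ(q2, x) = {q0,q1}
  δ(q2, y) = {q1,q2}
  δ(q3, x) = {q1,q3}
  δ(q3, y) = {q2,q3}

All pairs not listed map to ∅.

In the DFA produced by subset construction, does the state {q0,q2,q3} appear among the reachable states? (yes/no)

Start state of the DFA: {q0}.
{q0} --x--> {q2,q3}  [new]
{q0} --y--> {q1,q2}  [new]
{q2,q3} --x--> {q0,q1,q3}  [new]
{q2,q3} --y--> {q1,q2,q3}  [new]
{q1,q2} --x--> {q0,q1,q3}  [seen]
{q1,q2} --y--> {q0,q1,q2,q3}  [new]
{q0,q1,q3} --x--> {q0,q1,q2,q3}  [seen]
{q0,q1,q3} --y--> {q0,q1,q2,q3}  [seen]
{q1,q2,q3} --x--> {q0,q1,q3}  [seen]
{q1,q2,q3} --y--> {q0,q1,q2,q3}  [seen]
{q0,q1,q2,q3} --x--> {q0,q1,q2,q3}  [seen]
{q0,q1,q2,q3} --y--> {q0,q1,q2,q3}  [seen]
Reachable DFA states: {q0}, {q2,q3}, {q1,q2}, {q0,q1,q3}, {q1,q2,q3}, {q0,q1,q2,q3}.
{q0,q2,q3} is not among them.

no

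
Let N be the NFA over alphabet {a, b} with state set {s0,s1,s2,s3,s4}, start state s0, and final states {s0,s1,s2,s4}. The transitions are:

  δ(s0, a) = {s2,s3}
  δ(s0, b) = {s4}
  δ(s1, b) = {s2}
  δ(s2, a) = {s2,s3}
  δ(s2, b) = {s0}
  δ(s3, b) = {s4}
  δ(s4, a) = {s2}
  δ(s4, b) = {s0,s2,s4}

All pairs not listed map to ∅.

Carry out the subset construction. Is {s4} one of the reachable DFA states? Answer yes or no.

yes

Start state of the DFA: {s0}.
{s0} --a--> {s2,s3}  [new]
{s0} --b--> {s4}  [new]
{s2,s3} --a--> {s2,s3}  [seen]
{s2,s3} --b--> {s0,s4}  [new]
{s4} --a--> {s2}  [new]
{s4} --b--> {s0,s2,s4}  [new]
{s0,s4} --a--> {s2,s3}  [seen]
{s0,s4} --b--> {s0,s2,s4}  [seen]
{s2} --a--> {s2,s3}  [seen]
{s2} --b--> {s0}  [seen]
{s0,s2,s4} --a--> {s2,s3}  [seen]
{s0,s2,s4} --b--> {s0,s2,s4}  [seen]
Reachable DFA states: {s0}, {s2,s3}, {s4}, {s0,s4}, {s2}, {s0,s2,s4}.
{s4} is among them.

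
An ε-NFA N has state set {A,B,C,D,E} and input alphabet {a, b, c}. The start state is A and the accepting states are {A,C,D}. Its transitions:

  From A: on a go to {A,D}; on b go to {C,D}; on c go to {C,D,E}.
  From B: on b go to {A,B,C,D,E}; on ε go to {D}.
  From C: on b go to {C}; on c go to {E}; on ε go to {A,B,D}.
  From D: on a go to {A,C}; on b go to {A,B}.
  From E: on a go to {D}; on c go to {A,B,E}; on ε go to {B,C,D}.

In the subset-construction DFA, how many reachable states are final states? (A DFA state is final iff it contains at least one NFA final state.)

4

Start state of the DFA: {A} (ε-closure of the NFA start).
{A} --a--> {A,D}  [new]
{A} --b--> {A,B,C,D}  [new]
{A} --c--> {A,B,C,D,E}  [new]
{A,D} --a--> {A,B,C,D}  [seen]
{A,D} --b--> {A,B,C,D}  [seen]
{A,D} --c--> {A,B,C,D,E}  [seen]
{A,B,C,D} --a--> {A,B,C,D}  [seen]
{A,B,C,D} --b--> {A,B,C,D,E}  [seen]
{A,B,C,D} --c--> {A,B,C,D,E}  [seen]
{A,B,C,D,E} --a--> {A,B,C,D}  [seen]
{A,B,C,D,E} --b--> {A,B,C,D,E}  [seen]
{A,B,C,D,E} --c--> {A,B,C,D,E}  [seen]
Reachable DFA states: {A}, {A,D}, {A,B,C,D}, {A,B,C,D,E}.
Accepting DFA states (contain an NFA accepting state): {A}, {A,D}, {A,B,C,D}, {A,B,C,D,E}.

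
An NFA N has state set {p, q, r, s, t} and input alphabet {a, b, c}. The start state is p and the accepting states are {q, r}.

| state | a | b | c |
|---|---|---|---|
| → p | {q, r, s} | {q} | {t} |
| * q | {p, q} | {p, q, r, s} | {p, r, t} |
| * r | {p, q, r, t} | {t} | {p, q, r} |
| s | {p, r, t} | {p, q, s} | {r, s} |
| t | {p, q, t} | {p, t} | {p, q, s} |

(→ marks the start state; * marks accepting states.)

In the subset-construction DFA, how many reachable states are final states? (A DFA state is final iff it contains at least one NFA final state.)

Start state of the DFA: {p}.
{p} --a--> {q, r, s}  [new]
{p} --b--> {q}  [new]
{p} --c--> {t}  [new]
{q, r, s} --a--> {p, q, r, t}  [new]
{q, r, s} --b--> {p, q, r, s, t}  [new]
{q, r, s} --c--> {p, q, r, s, t}  [seen]
{q} --a--> {p, q}  [new]
{q} --b--> {p, q, r, s}  [new]
{q} --c--> {p, r, t}  [new]
{t} --a--> {p, q, t}  [new]
{t} --b--> {p, t}  [new]
{t} --c--> {p, q, s}  [new]
{p, q, r, t} --a--> {p, q, r, s, t}  [seen]
{p, q, r, t} --b--> {p, q, r, s, t}  [seen]
{p, q, r, t} --c--> {p, q, r, s, t}  [seen]
{p, q, r, s, t} --a--> {p, q, r, s, t}  [seen]
{p, q, r, s, t} --b--> {p, q, r, s, t}  [seen]
{p, q, r, s, t} --c--> {p, q, r, s, t}  [seen]
{p, q} --a--> {p, q, r, s}  [seen]
{p, q} --b--> {p, q, r, s}  [seen]
{p, q} --c--> {p, r, t}  [seen]
{p, q, r, s} --a--> {p, q, r, s, t}  [seen]
{p, q, r, s} --b--> {p, q, r, s, t}  [seen]
{p, q, r, s} --c--> {p, q, r, s, t}  [seen]
{p, r, t} --a--> {p, q, r, s, t}  [seen]
{p, r, t} --b--> {p, q, t}  [seen]
{p, r, t} --c--> {p, q, r, s, t}  [seen]
{p, q, t} --a--> {p, q, r, s, t}  [seen]
{p, q, t} --b--> {p, q, r, s, t}  [seen]
{p, q, t} --c--> {p, q, r, s, t}  [seen]
{p, t} --a--> {p, q, r, s, t}  [seen]
{p, t} --b--> {p, q, t}  [seen]
{p, t} --c--> {p, q, s, t}  [new]
{p, q, s} --a--> {p, q, r, s, t}  [seen]
{p, q, s} --b--> {p, q, r, s}  [seen]
{p, q, s} --c--> {p, r, s, t}  [new]
{p, q, s, t} --a--> {p, q, r, s, t}  [seen]
{p, q, s, t} --b--> {p, q, r, s, t}  [seen]
{p, q, s, t} --c--> {p, q, r, s, t}  [seen]
{p, r, s, t} --a--> {p, q, r, s, t}  [seen]
{p, r, s, t} --b--> {p, q, s, t}  [seen]
{p, r, s, t} --c--> {p, q, r, s, t}  [seen]
Reachable DFA states: {p}, {q, r, s}, {q}, {t}, {p, q, r, t}, {p, q, r, s, t}, {p, q}, {p, q, r, s}, {p, r, t}, {p, q, t}, {p, t}, {p, q, s}, {p, q, s, t}, {p, r, s, t}.
Accepting DFA states (contain an NFA accepting state): {q, r, s}, {q}, {p, q, r, t}, {p, q, r, s, t}, {p, q}, {p, q, r, s}, {p, r, t}, {p, q, t}, {p, q, s}, {p, q, s, t}, {p, r, s, t}.

11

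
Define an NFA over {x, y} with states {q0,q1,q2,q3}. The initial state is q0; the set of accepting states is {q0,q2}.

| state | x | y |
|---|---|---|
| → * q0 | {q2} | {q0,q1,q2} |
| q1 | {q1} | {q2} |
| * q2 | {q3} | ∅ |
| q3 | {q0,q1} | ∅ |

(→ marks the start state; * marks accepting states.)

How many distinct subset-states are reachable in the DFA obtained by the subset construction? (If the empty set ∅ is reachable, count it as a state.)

10

Start state of the DFA: {q0}.
{q0} --x--> {q2}  [new]
{q0} --y--> {q0,q1,q2}  [new]
{q2} --x--> {q3}  [new]
{q2} --y--> ∅  [new]
{q0,q1,q2} --x--> {q1,q2,q3}  [new]
{q0,q1,q2} --y--> {q0,q1,q2}  [seen]
{q3} --x--> {q0,q1}  [new]
{q3} --y--> ∅  [seen]
∅ --x--> ∅  [seen]
∅ --y--> ∅  [seen]
{q1,q2,q3} --x--> {q0,q1,q3}  [new]
{q1,q2,q3} --y--> {q2}  [seen]
{q0,q1} --x--> {q1,q2}  [new]
{q0,q1} --y--> {q0,q1,q2}  [seen]
{q0,q1,q3} --x--> {q0,q1,q2}  [seen]
{q0,q1,q3} --y--> {q0,q1,q2}  [seen]
{q1,q2} --x--> {q1,q3}  [new]
{q1,q2} --y--> {q2}  [seen]
{q1,q3} --x--> {q0,q1}  [seen]
{q1,q3} --y--> {q2}  [seen]
Reachable DFA states: {q0}, {q2}, {q0,q1,q2}, {q3}, ∅, {q1,q2,q3}, {q0,q1}, {q0,q1,q3}, {q1,q2}, {q1,q3}.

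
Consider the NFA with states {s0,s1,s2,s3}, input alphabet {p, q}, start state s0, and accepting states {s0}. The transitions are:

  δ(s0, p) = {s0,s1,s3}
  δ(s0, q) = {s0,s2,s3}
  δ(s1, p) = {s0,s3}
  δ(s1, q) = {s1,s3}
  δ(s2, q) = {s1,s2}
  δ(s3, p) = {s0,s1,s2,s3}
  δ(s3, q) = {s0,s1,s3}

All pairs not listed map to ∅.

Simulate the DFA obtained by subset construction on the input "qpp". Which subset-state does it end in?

{s0,s1,s2,s3}

Start: {s0}.
δ(s0,q) = {s0,s2,s3}.
Union: {s0,s2,s3}.
After q: {s0,s2,s3}.
δ(s0,p) = {s0,s1,s3}; δ(s2,p) = ∅; δ(s3,p) = {s0,s1,s2,s3}.
Union: {s0,s1,s2,s3}.
After p: {s0,s1,s2,s3}.
δ(s0,p) = {s0,s1,s3}; δ(s1,p) = {s0,s3}; δ(s2,p) = ∅; δ(s3,p) = {s0,s1,s2,s3}.
Union: {s0,s1,s2,s3}.
After p: {s0,s1,s2,s3}.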